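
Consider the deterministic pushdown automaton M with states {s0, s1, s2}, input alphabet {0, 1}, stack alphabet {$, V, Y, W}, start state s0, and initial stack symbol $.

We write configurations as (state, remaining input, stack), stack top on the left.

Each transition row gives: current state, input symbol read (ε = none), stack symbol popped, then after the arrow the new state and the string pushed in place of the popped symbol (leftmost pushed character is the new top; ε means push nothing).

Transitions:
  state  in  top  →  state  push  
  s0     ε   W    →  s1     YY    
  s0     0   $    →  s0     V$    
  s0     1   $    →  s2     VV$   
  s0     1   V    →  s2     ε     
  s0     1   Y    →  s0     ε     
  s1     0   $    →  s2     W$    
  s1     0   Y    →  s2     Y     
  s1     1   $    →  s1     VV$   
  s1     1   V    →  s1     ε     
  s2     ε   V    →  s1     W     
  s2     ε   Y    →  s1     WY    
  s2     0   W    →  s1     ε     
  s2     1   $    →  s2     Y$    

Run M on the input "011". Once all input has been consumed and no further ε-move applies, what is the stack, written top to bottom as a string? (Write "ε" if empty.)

(s0, 011, $)
  read 0, top $: go to s0, push V$ → (s0, 11, V$)
  read 1, top V: go to s2, push ε → (s2, 1, $)
  read 1, top $: go to s2, push Y$ → (s2, ε, Y$)
  ε-move, top Y: go to s1, push WY → (s1, ε, WY$)
All input consumed in state s1 with stack WY$.

WY$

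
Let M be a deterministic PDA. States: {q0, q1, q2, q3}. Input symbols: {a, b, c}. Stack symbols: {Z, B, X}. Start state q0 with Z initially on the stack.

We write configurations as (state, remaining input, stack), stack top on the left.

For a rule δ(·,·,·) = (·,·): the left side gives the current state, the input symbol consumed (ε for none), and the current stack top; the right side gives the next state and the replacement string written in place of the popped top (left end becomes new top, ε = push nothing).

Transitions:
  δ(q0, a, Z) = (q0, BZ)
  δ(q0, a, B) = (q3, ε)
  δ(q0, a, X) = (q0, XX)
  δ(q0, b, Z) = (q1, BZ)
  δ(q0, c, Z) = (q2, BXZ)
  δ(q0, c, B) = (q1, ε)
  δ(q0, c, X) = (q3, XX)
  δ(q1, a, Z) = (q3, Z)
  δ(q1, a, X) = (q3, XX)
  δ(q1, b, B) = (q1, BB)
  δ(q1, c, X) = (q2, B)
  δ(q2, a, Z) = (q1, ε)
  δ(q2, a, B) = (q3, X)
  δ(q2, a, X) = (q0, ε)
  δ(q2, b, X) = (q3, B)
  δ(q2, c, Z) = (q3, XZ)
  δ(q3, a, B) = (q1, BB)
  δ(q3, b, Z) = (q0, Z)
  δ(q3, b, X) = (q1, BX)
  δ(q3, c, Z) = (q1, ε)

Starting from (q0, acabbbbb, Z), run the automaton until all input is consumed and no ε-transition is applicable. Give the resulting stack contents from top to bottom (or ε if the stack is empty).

BBBBZ

(q0, acabbbbb, Z)
  read a, top Z: go to q0, push BZ → (q0, cabbbbb, BZ)
  read c, top B: go to q1, push ε → (q1, abbbbb, Z)
  read a, top Z: go to q3, push Z → (q3, bbbbb, Z)
  read b, top Z: go to q0, push Z → (q0, bbbb, Z)
  read b, top Z: go to q1, push BZ → (q1, bbb, BZ)
  read b, top B: go to q1, push BB → (q1, bb, BBZ)
  read b, top B: go to q1, push BB → (q1, b, BBBZ)
  read b, top B: go to q1, push BB → (q1, ε, BBBBZ)
All input consumed in state q1 with stack BBBBZ.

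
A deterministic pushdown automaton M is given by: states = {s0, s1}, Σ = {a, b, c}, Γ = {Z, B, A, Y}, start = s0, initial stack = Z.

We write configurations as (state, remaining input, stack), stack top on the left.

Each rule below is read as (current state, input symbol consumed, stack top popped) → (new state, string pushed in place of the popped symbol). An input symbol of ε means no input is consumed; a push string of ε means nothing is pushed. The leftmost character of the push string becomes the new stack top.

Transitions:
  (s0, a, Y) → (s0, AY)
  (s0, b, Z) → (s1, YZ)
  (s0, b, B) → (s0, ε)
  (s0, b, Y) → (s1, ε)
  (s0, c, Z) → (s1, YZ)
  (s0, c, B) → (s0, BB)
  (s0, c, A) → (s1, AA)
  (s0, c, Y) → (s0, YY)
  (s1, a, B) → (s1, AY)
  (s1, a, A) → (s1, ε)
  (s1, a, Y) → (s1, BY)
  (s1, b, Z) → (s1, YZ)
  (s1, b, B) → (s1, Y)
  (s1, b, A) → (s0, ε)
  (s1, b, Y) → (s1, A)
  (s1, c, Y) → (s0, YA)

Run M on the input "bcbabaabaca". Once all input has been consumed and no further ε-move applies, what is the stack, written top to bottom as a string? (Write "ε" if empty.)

AYYZ

(s0, bcbabaabaca, Z) ⊢ (s1, cbabaabaca, YZ) ⊢ (s0, babaabaca, YAZ) ⊢ (s1, abaabaca, AZ) ⊢ (s1, baabaca, Z) ⊢ (s1, aabaca, YZ) ⊢ (s1, abaca, BYZ) ⊢ (s1, baca, AYYZ) ⊢ (s0, aca, YYZ) ⊢ (s0, ca, AYYZ) ⊢ (s1, a, AAYYZ) ⊢ (s1, ε, AYYZ)
All input consumed in state s1 with stack AYYZ.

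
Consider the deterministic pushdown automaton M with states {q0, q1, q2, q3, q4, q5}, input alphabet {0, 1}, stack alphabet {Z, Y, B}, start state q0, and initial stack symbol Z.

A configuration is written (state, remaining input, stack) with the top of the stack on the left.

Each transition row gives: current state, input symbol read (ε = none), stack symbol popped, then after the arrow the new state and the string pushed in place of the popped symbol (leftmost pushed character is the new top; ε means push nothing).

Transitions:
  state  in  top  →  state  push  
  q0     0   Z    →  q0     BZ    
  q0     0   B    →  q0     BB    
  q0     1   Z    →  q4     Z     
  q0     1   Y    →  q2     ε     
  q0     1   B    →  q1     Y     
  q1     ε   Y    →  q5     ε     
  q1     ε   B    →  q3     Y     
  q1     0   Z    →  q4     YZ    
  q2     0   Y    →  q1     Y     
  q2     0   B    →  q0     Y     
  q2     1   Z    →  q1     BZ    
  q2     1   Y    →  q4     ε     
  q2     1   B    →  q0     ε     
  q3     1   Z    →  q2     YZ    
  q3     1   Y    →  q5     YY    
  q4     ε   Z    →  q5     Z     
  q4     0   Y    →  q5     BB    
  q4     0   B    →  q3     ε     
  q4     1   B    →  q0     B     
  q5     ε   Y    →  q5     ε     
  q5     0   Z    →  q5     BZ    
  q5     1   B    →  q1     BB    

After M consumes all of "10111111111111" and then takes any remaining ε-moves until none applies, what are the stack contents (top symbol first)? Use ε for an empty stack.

BZ

(q0, 10111111111111, Z) ⊢ (q4, 0111111111111, Z) ⊢ (q5, 0111111111111, Z) ⊢ (q5, 111111111111, BZ) ⊢ (q1, 11111111111, BBZ) ⊢ (q3, 11111111111, YBZ) ⊢ (q5, 1111111111, YYBZ) ⊢ (q5, 1111111111, YBZ) ⊢ (q5, 1111111111, BZ) ⊢ (q1, 111111111, BBZ) ⊢ (q3, 111111111, YBZ) ⊢ (q5, 11111111, YYBZ) ⊢ (q5, 11111111, YBZ) ⊢ (q5, 11111111, BZ) ⊢ (q1, 1111111, BBZ) ⊢ (q3, 1111111, YBZ) ⊢ (q5, 111111, YYBZ) ⊢ (q5, 111111, YBZ) ⊢ (q5, 111111, BZ) ⊢ (q1, 11111, BBZ) ⊢ (q3, 11111, YBZ) ⊢ (q5, 1111, YYBZ) ⊢ (q5, 1111, YBZ) ⊢ (q5, 1111, BZ) ⊢ (q1, 111, BBZ) ⊢ (q3, 111, YBZ) ⊢ (q5, 11, YYBZ) ⊢ (q5, 11, YBZ) ⊢ (q5, 11, BZ) ⊢ (q1, 1, BBZ) ⊢ (q3, 1, YBZ) ⊢ (q5, ε, YYBZ) ⊢ (q5, ε, YBZ) ⊢ (q5, ε, BZ)
All input consumed in state q5 with stack BZ.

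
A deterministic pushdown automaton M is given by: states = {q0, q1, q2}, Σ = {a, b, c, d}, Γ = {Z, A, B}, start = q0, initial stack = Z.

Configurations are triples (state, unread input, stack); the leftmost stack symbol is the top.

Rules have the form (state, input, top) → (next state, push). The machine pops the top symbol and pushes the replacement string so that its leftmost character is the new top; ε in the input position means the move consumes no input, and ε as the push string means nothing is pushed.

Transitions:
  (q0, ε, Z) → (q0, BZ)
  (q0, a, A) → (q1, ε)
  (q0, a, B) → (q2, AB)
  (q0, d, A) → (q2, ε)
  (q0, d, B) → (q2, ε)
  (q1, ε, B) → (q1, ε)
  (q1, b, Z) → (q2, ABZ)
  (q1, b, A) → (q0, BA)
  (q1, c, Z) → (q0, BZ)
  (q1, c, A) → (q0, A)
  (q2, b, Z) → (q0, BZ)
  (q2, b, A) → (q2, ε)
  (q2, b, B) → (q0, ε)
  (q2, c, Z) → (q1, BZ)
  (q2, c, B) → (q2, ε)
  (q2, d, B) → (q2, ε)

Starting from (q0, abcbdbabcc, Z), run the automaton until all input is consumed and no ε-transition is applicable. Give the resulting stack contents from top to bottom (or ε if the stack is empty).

Z

(q0, abcbdbabcc, Z)
  ε-move, top Z: go to q0, push BZ → (q0, abcbdbabcc, BZ)
  read a, top B: go to q2, push AB → (q2, bcbdbabcc, ABZ)
  read b, top A: go to q2, push ε → (q2, cbdbabcc, BZ)
  read c, top B: go to q2, push ε → (q2, bdbabcc, Z)
  read b, top Z: go to q0, push BZ → (q0, dbabcc, BZ)
  read d, top B: go to q2, push ε → (q2, babcc, Z)
  read b, top Z: go to q0, push BZ → (q0, abcc, BZ)
  read a, top B: go to q2, push AB → (q2, bcc, ABZ)
  read b, top A: go to q2, push ε → (q2, cc, BZ)
  read c, top B: go to q2, push ε → (q2, c, Z)
  read c, top Z: go to q1, push BZ → (q1, ε, BZ)
  ε-move, top B: go to q1, push ε → (q1, ε, Z)
All input consumed in state q1 with stack Z.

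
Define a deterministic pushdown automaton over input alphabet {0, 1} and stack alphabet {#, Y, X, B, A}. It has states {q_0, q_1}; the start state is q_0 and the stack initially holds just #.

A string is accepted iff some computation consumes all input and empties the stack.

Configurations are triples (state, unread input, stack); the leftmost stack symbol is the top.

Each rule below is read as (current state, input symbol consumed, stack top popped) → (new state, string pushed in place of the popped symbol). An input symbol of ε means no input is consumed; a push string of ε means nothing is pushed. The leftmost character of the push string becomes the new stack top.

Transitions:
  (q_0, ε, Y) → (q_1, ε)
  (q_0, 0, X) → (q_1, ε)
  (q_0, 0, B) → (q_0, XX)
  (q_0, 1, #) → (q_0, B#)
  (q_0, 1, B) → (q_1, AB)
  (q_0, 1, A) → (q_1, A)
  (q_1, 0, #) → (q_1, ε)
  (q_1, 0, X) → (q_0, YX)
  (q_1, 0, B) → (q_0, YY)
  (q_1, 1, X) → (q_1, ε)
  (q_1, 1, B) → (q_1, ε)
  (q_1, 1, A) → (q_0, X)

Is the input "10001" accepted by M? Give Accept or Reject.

Reject

(q_0, 10001, #)
  read 1, top #: go to q_0, push B# → (q_0, 0001, B#)
  read 0, top B: go to q_0, push XX → (q_0, 001, XX#)
  read 0, top X: go to q_1, push ε → (q_1, 01, X#)
  read 0, top X: go to q_0, push YX → (q_0, 1, YX#)
  ε-move, top Y: go to q_1, push ε → (q_1, 1, X#)
  read 1, top X: go to q_1, push ε → (q_1, ε, #)
All input consumed; stack is #, not empty, and no further ε-move applies.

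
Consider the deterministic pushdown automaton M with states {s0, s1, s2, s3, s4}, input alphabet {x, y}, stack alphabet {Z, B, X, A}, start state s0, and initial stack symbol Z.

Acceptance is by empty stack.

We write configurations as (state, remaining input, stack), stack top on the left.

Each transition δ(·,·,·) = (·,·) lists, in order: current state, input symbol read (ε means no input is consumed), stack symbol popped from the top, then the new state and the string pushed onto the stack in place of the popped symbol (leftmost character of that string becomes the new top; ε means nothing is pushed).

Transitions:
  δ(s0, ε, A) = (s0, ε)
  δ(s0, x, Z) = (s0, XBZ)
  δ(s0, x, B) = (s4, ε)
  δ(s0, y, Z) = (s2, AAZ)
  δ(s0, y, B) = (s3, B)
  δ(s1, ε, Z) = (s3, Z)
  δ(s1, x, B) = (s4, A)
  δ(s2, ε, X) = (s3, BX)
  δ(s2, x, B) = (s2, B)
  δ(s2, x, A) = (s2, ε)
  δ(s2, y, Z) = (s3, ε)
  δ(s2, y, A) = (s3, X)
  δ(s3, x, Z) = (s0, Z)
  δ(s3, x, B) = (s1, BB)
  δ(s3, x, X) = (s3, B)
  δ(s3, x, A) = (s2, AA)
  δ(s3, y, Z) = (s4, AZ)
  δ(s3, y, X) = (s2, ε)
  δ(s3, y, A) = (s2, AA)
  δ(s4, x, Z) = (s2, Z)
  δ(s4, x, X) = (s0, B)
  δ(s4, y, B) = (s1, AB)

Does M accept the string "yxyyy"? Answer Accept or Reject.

(s0, yxyyy, Z) ⊢ (s2, xyyy, AAZ) ⊢ (s2, yyy, AZ) ⊢ (s3, yy, XZ) ⊢ (s2, y, Z) ⊢ (s3, ε, ε)
All input consumed and the stack is empty.

Accept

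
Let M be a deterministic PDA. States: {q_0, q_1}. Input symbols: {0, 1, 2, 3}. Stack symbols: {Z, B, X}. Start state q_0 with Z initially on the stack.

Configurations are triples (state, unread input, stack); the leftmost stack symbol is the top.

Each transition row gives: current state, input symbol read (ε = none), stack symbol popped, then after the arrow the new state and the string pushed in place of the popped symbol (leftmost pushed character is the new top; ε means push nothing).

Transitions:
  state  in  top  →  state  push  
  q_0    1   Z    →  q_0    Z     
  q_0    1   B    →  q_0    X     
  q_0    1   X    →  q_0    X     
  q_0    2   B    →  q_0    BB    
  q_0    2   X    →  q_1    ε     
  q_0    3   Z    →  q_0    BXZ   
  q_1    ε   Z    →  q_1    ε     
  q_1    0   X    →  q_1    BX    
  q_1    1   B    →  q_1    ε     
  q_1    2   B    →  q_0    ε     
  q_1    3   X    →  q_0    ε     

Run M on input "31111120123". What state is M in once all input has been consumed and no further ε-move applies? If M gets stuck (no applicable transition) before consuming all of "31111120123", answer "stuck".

stuck

(q_0, 31111120123, Z)
  read 3, top Z: go to q_0, push BXZ → (q_0, 1111120123, BXZ)
  read 1, top B: go to q_0, push X → (q_0, 111120123, XXZ)
  read 1, top X: go to q_0, push X → (q_0, 11120123, XXZ)
  read 1, top X: go to q_0, push X → (q_0, 1120123, XXZ)
  read 1, top X: go to q_0, push X → (q_0, 120123, XXZ)
  read 1, top X: go to q_0, push X → (q_0, 20123, XXZ)
  read 2, top X: go to q_1, push ε → (q_1, 0123, XZ)
  read 0, top X: go to q_1, push BX → (q_1, 123, BXZ)
  read 1, top B: go to q_1, push ε → (q_1, 23, XZ)
No transition for (q_1, 2, top X); M blocks with input 23 remaining.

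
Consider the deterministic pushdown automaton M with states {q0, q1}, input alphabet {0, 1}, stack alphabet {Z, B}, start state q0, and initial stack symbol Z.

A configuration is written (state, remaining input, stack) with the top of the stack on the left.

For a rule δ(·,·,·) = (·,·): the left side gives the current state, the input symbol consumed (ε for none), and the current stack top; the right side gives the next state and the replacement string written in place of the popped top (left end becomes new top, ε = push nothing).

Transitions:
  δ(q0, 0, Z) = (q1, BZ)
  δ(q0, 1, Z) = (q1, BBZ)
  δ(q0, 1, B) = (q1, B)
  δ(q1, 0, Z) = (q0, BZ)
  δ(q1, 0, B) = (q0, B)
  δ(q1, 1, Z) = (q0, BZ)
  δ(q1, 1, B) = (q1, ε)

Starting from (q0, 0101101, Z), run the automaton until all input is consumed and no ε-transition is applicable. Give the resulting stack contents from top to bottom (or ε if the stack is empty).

(q0, 0101101, Z)
  read 0, top Z: go to q1, push BZ → (q1, 101101, BZ)
  read 1, top B: go to q1, push ε → (q1, 01101, Z)
  read 0, top Z: go to q0, push BZ → (q0, 1101, BZ)
  read 1, top B: go to q1, push B → (q1, 101, BZ)
  read 1, top B: go to q1, push ε → (q1, 01, Z)
  read 0, top Z: go to q0, push BZ → (q0, 1, BZ)
  read 1, top B: go to q1, push B → (q1, ε, BZ)
All input consumed in state q1 with stack BZ.

BZ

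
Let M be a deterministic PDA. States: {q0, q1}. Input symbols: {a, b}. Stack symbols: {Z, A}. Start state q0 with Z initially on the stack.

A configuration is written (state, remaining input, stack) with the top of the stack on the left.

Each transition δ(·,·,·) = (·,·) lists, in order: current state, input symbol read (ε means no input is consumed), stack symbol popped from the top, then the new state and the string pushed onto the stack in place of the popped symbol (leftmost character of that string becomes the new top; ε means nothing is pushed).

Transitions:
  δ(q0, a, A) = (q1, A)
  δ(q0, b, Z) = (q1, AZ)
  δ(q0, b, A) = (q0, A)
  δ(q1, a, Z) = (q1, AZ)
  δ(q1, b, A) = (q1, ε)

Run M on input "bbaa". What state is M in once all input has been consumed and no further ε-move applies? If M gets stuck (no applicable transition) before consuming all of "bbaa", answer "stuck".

stuck

(q0, bbaa, Z)
  read b, top Z: go to q1, push AZ → (q1, baa, AZ)
  read b, top A: go to q1, push ε → (q1, aa, Z)
  read a, top Z: go to q1, push AZ → (q1, a, AZ)
No transition for (q1, a, top A); M blocks with input a remaining.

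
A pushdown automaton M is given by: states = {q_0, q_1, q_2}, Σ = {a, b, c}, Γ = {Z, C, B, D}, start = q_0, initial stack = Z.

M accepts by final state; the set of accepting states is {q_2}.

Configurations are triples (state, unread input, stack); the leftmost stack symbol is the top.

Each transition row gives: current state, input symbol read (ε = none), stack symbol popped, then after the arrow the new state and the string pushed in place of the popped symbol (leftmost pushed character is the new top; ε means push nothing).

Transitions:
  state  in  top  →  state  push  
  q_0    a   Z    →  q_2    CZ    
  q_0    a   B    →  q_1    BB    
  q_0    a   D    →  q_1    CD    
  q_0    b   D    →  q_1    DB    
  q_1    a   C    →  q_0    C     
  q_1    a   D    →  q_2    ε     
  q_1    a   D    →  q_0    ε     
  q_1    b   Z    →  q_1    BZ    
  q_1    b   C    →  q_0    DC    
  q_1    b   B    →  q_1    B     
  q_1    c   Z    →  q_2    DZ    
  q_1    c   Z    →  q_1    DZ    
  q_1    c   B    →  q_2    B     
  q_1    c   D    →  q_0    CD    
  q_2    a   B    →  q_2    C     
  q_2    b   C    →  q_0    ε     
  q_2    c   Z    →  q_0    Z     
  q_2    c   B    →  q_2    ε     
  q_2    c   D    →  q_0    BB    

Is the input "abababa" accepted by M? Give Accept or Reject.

Accept

One accepting computation: (q_0, abababa, Z) ⊢ (q_2, bababa, CZ) ⊢ (q_0, ababa, Z) ⊢ (q_2, baba, CZ) ⊢ (q_0, aba, Z) ⊢ (q_2, ba, CZ) ⊢ (q_0, a, Z) ⊢ (q_2, ε, CZ)
All input consumed and state q_2 ∈ F.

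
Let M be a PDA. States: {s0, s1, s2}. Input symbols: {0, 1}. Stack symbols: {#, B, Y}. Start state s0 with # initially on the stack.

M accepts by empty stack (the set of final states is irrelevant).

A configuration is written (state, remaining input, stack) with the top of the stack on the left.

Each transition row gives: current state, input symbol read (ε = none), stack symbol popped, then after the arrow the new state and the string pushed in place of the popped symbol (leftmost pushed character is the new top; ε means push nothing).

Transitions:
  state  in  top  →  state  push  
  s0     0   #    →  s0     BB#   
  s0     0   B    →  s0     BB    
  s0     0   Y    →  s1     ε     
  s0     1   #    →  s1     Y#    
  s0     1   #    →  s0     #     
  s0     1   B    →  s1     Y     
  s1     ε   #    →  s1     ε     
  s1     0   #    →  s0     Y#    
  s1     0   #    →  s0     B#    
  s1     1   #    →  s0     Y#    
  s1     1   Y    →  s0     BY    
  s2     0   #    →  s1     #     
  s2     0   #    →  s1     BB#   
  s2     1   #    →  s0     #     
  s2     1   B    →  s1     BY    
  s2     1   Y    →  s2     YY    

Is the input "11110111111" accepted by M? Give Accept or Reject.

Reject

No computation consumes all input and empties the stack.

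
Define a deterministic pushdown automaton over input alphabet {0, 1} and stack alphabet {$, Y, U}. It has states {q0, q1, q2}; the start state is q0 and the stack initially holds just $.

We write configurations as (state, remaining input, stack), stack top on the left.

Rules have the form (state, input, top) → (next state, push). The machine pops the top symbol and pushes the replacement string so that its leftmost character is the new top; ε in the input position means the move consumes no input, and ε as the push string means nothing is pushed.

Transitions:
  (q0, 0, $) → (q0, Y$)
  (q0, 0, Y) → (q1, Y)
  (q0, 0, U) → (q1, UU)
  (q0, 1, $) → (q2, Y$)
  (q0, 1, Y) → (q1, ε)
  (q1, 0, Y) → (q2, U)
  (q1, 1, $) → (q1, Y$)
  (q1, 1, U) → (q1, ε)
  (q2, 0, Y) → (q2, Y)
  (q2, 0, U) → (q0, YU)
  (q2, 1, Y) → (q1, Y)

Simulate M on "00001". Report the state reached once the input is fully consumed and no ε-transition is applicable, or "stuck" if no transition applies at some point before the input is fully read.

q1

(q0, 00001, $)
  read 0, top $: go to q0, push Y$ → (q0, 0001, Y$)
  read 0, top Y: go to q1, push Y → (q1, 001, Y$)
  read 0, top Y: go to q2, push U → (q2, 01, U$)
  read 0, top U: go to q0, push YU → (q0, 1, YU$)
  read 1, top Y: go to q1, push ε → (q1, ε, U$)
All input consumed; M is in state q1.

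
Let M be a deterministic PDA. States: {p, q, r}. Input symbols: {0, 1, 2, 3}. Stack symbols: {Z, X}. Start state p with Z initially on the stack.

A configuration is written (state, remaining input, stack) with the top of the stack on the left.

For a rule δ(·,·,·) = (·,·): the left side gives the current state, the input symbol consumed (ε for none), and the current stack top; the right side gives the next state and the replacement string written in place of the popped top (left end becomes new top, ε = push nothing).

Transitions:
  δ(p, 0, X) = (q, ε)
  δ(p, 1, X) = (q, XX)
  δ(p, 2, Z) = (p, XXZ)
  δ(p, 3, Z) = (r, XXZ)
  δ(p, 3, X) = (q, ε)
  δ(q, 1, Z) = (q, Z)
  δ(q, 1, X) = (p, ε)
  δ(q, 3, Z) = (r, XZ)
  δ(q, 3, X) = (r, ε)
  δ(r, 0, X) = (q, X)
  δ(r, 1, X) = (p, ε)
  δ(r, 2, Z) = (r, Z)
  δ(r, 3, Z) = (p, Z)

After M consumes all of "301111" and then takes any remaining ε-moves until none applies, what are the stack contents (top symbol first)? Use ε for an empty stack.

(p, 301111, Z) ⊢ (r, 01111, XXZ) ⊢ (q, 1111, XXZ) ⊢ (p, 111, XZ) ⊢ (q, 11, XXZ) ⊢ (p, 1, XZ) ⊢ (q, ε, XXZ)
All input consumed in state q with stack XXZ.

XXZ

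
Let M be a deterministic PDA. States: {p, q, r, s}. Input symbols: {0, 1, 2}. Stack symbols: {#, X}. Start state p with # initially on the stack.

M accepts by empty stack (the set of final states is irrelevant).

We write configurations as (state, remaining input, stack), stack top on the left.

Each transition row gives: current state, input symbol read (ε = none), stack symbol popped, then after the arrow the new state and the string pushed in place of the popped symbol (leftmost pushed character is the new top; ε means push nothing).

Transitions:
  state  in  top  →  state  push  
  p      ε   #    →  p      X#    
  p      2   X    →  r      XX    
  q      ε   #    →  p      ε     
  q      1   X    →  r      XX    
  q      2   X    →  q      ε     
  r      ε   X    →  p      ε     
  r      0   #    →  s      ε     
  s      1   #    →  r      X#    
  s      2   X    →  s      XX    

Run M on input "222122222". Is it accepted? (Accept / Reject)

(p, 222122222, #) ⊢ (p, 222122222, X#) ⊢ (r, 22122222, XX#) ⊢ (p, 22122222, X#) ⊢ (r, 2122222, XX#) ⊢ (p, 2122222, X#) ⊢ (r, 122222, XX#) ⊢ (p, 122222, X#)
No transition applies at (p, 122222, X#); input not fully consumed.

Reject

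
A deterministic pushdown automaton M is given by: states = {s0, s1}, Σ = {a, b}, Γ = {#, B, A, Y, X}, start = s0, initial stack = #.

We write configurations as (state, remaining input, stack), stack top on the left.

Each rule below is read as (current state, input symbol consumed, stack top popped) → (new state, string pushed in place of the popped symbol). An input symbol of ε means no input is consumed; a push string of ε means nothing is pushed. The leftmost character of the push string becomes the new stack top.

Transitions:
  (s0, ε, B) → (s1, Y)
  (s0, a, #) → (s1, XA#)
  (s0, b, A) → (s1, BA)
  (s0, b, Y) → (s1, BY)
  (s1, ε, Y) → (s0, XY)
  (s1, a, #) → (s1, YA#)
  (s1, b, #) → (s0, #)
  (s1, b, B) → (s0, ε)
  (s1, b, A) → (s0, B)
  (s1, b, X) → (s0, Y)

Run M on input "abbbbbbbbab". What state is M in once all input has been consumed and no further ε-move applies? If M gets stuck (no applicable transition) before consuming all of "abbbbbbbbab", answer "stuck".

stuck

(s0, abbbbbbbbab, #)
  read a, top #: go to s1, push XA# → (s1, bbbbbbbbab, XA#)
  read b, top X: go to s0, push Y → (s0, bbbbbbbab, YA#)
  read b, top Y: go to s1, push BY → (s1, bbbbbbab, BYA#)
  read b, top B: go to s0, push ε → (s0, bbbbbab, YA#)
  read b, top Y: go to s1, push BY → (s1, bbbbab, BYA#)
  read b, top B: go to s0, push ε → (s0, bbbab, YA#)
  read b, top Y: go to s1, push BY → (s1, bbab, BYA#)
  read b, top B: go to s0, push ε → (s0, bab, YA#)
  read b, top Y: go to s1, push BY → (s1, ab, BYA#)
No transition for (s1, a, top B); M blocks with input ab remaining.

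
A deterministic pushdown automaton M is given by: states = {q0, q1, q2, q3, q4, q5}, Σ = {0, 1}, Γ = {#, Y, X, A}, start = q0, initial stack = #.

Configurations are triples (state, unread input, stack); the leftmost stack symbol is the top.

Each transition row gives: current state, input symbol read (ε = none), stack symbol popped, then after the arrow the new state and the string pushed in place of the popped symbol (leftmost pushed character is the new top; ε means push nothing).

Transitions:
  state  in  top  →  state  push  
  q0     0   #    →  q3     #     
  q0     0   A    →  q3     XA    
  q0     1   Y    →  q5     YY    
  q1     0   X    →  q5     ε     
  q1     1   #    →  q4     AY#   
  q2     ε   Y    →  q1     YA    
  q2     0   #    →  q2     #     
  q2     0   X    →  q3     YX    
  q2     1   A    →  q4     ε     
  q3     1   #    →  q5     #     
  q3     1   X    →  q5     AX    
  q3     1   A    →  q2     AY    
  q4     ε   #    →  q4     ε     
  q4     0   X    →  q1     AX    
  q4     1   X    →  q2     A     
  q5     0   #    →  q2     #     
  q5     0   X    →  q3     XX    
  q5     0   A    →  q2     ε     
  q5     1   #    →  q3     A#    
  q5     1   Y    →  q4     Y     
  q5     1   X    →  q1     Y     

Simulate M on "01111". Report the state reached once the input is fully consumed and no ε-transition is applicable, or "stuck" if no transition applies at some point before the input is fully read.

q4

(q0, 01111, #) ⊢ (q3, 1111, #) ⊢ (q5, 111, #) ⊢ (q3, 11, A#) ⊢ (q2, 1, AY#) ⊢ (q4, ε, Y#)
All input consumed; M is in state q4.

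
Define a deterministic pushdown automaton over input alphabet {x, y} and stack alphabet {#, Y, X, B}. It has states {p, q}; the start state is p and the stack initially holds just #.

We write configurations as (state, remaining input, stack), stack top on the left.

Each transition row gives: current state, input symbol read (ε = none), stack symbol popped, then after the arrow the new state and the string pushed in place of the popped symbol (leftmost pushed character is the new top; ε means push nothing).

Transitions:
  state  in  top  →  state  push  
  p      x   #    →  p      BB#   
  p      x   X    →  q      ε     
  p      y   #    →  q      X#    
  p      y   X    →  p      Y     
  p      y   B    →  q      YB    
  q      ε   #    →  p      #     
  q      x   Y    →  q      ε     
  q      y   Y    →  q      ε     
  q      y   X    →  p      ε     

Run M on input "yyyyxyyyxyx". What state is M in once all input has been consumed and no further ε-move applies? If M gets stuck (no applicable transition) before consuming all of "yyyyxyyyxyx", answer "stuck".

stuck

(p, yyyyxyyyxyx, #)
  read y, top #: go to q, push X# → (q, yyyxyyyxyx, X#)
  read y, top X: go to p, push ε → (p, yyxyyyxyx, #)
  read y, top #: go to q, push X# → (q, yxyyyxyx, X#)
  read y, top X: go to p, push ε → (p, xyyyxyx, #)
  read x, top #: go to p, push BB# → (p, yyyxyx, BB#)
  read y, top B: go to q, push YB → (q, yyxyx, YBB#)
  read y, top Y: go to q, push ε → (q, yxyx, BB#)
No transition for (q, y, top B); M blocks with input yxyx remaining.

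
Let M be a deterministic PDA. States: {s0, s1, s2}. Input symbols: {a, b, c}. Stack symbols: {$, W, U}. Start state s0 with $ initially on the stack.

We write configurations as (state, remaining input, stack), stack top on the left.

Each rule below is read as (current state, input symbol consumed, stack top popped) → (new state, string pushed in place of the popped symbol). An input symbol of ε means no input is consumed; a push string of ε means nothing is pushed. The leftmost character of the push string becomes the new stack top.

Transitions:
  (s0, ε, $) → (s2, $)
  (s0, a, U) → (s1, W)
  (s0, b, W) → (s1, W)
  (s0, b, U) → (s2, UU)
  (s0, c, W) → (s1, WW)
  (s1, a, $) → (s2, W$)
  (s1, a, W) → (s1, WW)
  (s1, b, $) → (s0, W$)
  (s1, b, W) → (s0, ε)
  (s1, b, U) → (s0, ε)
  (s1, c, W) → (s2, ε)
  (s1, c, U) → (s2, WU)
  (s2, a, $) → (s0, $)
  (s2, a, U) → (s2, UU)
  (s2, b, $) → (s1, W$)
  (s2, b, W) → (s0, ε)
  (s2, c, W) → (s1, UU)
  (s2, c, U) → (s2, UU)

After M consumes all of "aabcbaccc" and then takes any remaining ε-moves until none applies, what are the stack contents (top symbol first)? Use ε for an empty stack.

(s0, aabcbaccc, $) ⊢ (s2, aabcbaccc, $) ⊢ (s0, abcbaccc, $) ⊢ (s2, abcbaccc, $) ⊢ (s0, bcbaccc, $) ⊢ (s2, bcbaccc, $) ⊢ (s1, cbaccc, W$) ⊢ (s2, baccc, $) ⊢ (s1, accc, W$) ⊢ (s1, ccc, WW$) ⊢ (s2, cc, W$) ⊢ (s1, c, UU$) ⊢ (s2, ε, WUU$)
All input consumed in state s2 with stack WUU$.

WUU$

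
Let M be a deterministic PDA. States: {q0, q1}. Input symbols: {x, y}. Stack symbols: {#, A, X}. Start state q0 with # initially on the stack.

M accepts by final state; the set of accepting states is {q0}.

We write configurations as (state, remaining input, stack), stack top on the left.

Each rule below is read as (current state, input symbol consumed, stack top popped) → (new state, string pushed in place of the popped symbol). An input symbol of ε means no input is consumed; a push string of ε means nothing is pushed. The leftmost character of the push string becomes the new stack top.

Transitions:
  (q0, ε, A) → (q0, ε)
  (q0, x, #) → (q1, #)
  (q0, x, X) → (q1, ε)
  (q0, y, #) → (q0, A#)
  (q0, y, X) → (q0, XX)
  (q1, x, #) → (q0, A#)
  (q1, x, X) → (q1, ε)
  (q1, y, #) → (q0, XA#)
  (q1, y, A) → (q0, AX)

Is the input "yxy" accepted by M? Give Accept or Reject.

(q0, yxy, #)
  read y, top #: go to q0, push A# → (q0, xy, A#)
  ε-move, top A: go to q0, push ε → (q0, xy, #)
  read x, top #: go to q1, push # → (q1, y, #)
  read y, top #: go to q0, push XA# → (q0, ε, XA#)
All input consumed; state q0 ∈ F.

Accept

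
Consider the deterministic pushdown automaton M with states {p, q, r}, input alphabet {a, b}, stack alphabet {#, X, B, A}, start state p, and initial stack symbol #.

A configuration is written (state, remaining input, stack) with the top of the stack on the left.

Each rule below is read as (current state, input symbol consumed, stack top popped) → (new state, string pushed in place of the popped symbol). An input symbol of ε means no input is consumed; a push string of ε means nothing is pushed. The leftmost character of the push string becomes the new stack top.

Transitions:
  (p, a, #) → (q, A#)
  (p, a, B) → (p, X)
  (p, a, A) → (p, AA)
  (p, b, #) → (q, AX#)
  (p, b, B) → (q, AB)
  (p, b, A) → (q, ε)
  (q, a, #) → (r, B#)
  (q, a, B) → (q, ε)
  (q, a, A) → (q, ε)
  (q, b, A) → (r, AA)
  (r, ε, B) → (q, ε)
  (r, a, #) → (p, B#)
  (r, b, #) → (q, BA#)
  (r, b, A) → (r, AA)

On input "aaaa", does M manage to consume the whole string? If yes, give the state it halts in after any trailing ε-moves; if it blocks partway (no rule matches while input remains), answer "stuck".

q

(p, aaaa, #)
  read a, top #: go to q, push A# → (q, aaa, A#)
  read a, top A: go to q, push ε → (q, aa, #)
  read a, top #: go to r, push B# → (r, a, B#)
  ε-move, top B: go to q, push ε → (q, a, #)
  read a, top #: go to r, push B# → (r, ε, B#)
  ε-move, top B: go to q, push ε → (q, ε, #)
All input consumed; M is in state q.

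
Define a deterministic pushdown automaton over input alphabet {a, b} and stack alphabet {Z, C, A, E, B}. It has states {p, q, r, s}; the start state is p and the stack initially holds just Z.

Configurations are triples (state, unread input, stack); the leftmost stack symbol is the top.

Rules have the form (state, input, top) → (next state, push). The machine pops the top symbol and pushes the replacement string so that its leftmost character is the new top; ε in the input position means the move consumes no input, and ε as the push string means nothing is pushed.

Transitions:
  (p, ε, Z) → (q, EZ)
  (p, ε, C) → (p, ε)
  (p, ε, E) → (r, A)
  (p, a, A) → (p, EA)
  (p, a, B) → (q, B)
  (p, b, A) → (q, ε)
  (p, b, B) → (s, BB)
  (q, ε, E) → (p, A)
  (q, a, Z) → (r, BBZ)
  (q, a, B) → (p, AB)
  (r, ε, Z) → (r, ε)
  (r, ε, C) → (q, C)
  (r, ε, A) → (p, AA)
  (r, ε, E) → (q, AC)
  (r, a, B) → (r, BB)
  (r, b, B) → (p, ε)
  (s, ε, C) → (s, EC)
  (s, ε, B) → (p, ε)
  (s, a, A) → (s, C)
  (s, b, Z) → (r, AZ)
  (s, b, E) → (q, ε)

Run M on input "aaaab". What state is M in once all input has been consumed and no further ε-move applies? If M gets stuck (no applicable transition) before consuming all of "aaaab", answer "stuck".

q

(p, aaaab, Z) ⊢ (q, aaaab, EZ) ⊢ (p, aaaab, AZ) ⊢ (p, aaab, EAZ) ⊢ (r, aaab, AAZ) ⊢ (p, aaab, AAAZ) ⊢ (p, aab, EAAAZ) ⊢ (r, aab, AAAAZ) ⊢ (p, aab, AAAAAZ) ⊢ (p, ab, EAAAAAZ) ⊢ (r, ab, AAAAAAZ) ⊢ (p, ab, AAAAAAAZ) ⊢ (p, b, EAAAAAAAZ) ⊢ (r, b, AAAAAAAAZ) ⊢ (p, b, AAAAAAAAAZ) ⊢ (q, ε, AAAAAAAAZ)
All input consumed; M is in state q.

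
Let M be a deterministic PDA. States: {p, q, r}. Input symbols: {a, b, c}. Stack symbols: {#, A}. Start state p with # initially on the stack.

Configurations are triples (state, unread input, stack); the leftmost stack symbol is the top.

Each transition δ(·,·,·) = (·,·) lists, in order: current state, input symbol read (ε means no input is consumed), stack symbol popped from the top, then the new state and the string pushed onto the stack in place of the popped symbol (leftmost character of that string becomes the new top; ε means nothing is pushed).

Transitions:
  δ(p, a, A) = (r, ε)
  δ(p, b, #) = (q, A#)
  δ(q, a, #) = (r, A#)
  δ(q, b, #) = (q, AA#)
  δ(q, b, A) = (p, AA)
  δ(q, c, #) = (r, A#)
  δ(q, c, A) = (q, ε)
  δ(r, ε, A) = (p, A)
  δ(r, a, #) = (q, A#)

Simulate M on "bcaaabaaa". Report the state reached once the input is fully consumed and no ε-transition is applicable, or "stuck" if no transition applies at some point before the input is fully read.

q

(p, bcaaabaaa, #)
  read b, top #: go to q, push A# → (q, caaabaaa, A#)
  read c, top A: go to q, push ε → (q, aaabaaa, #)
  read a, top #: go to r, push A# → (r, aabaaa, A#)
  ε-move, top A: go to p, push A → (p, aabaaa, A#)
  read a, top A: go to r, push ε → (r, abaaa, #)
  read a, top #: go to q, push A# → (q, baaa, A#)
  read b, top A: go to p, push AA → (p, aaa, AA#)
  read a, top A: go to r, push ε → (r, aa, A#)
  ε-move, top A: go to p, push A → (p, aa, A#)
  read a, top A: go to r, push ε → (r, a, #)
  read a, top #: go to q, push A# → (q, ε, A#)
All input consumed; M is in state q.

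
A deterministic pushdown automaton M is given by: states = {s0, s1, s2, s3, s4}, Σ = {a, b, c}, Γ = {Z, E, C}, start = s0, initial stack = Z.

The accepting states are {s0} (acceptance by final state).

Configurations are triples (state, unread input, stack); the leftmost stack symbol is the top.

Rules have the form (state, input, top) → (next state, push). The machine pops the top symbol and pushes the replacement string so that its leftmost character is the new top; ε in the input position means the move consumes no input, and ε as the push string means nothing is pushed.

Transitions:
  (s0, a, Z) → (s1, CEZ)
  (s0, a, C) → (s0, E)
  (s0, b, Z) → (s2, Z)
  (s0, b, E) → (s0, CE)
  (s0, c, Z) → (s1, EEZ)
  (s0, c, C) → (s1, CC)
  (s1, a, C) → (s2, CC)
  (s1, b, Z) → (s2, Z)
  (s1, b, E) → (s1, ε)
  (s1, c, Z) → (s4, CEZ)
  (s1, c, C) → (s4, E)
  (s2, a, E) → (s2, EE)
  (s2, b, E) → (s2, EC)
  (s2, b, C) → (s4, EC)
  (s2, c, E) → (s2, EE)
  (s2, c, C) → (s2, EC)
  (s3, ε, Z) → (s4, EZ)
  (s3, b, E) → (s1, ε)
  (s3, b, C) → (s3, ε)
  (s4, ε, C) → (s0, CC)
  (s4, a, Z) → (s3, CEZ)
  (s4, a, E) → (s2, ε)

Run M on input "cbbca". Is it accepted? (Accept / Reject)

Accept

(s0, cbbca, Z)
  read c, top Z: go to s1, push EEZ → (s1, bbca, EEZ)
  read b, top E: go to s1, push ε → (s1, bca, EZ)
  read b, top E: go to s1, push ε → (s1, ca, Z)
  read c, top Z: go to s4, push CEZ → (s4, a, CEZ)
  ε-move, top C: go to s0, push CC → (s0, a, CCEZ)
  read a, top C: go to s0, push E → (s0, ε, ECEZ)
All input consumed; state s0 ∈ F.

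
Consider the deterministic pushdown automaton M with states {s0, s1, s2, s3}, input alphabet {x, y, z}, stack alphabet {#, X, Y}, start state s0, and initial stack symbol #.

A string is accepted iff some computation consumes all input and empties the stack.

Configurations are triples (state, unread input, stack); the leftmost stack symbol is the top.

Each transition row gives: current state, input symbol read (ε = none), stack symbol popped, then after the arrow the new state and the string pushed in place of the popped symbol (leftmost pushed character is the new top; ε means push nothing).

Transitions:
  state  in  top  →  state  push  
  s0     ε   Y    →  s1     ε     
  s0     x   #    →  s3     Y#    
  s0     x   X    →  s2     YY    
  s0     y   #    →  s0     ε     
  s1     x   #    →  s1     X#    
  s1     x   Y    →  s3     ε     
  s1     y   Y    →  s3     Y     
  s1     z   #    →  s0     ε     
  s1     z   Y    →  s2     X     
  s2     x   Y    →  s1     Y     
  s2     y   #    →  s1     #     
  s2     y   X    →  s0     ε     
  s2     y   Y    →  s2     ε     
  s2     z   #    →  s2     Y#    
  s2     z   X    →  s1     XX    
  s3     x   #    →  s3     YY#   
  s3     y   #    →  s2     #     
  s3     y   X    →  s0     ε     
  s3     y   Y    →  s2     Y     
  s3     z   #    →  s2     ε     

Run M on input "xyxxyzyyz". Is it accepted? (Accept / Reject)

Accept

(s0, xyxxyzyyz, #)
  read x, top #: go to s3, push Y# → (s3, yxxyzyyz, Y#)
  read y, top Y: go to s2, push Y → (s2, xxyzyyz, Y#)
  read x, top Y: go to s1, push Y → (s1, xyzyyz, Y#)
  read x, top Y: go to s3, push ε → (s3, yzyyz, #)
  read y, top #: go to s2, push # → (s2, zyyz, #)
  read z, top #: go to s2, push Y# → (s2, yyz, Y#)
  read y, top Y: go to s2, push ε → (s2, yz, #)
  read y, top #: go to s1, push # → (s1, z, #)
  read z, top #: go to s0, push ε → (s0, ε, ε)
All input consumed and the stack is empty.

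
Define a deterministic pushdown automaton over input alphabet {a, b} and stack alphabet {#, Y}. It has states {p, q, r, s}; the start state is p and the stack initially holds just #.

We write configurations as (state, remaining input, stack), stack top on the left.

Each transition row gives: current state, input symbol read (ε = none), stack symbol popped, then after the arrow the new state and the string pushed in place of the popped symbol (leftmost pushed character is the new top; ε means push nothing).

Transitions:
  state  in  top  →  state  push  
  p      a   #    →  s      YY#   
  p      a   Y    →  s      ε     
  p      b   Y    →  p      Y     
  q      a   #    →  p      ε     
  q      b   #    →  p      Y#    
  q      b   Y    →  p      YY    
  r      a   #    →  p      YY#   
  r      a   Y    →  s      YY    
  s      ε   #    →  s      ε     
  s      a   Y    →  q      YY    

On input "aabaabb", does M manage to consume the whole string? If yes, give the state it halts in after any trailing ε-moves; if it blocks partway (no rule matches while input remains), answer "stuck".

(p, aabaabb, #) ⊢ (s, abaabb, YY#) ⊢ (q, baabb, YYY#) ⊢ (p, aabb, YYYY#) ⊢ (s, abb, YYY#) ⊢ (q, bb, YYYY#) ⊢ (p, b, YYYYY#) ⊢ (p, ε, YYYYY#)
All input consumed; M is in state p.

p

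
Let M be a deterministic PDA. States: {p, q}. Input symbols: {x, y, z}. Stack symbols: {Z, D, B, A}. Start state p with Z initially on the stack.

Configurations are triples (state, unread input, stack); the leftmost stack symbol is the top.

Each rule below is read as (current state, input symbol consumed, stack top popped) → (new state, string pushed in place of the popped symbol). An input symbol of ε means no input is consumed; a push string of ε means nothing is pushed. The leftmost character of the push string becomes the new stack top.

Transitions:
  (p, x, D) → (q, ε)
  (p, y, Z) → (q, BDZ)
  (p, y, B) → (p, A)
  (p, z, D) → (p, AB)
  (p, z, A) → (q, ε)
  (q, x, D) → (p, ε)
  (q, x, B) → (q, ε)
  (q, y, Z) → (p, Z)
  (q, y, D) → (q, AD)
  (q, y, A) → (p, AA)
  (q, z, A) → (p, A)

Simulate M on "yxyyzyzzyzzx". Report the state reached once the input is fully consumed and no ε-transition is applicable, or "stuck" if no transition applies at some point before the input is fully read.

(p, yxyyzyzzyzzx, Z)
  read y, top Z: go to q, push BDZ → (q, xyyzyzzyzzx, BDZ)
  read x, top B: go to q, push ε → (q, yyzyzzyzzx, DZ)
  read y, top D: go to q, push AD → (q, yzyzzyzzx, ADZ)
  read y, top A: go to p, push AA → (p, zyzzyzzx, AADZ)
  read z, top A: go to q, push ε → (q, yzzyzzx, ADZ)
  read y, top A: go to p, push AA → (p, zzyzzx, AADZ)
  read z, top A: go to q, push ε → (q, zyzzx, ADZ)
  read z, top A: go to p, push A → (p, yzzx, ADZ)
No transition for (p, y, top A); M blocks with input yzzx remaining.

stuck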